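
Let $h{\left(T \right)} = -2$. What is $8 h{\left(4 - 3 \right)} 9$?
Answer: $-144$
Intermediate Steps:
$8 h{\left(4 - 3 \right)} 9 = 8 \left(-2\right) 9 = \left(-16\right) 9 = -144$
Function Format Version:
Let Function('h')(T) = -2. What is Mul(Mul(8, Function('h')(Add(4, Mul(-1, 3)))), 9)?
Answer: -144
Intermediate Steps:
Mul(Mul(8, Function('h')(Add(4, Mul(-1, 3)))), 9) = Mul(Mul(8, -2), 9) = Mul(-16, 9) = -144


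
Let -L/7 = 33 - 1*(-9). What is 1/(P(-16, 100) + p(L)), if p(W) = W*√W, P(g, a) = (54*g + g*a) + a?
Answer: I/(6*(-394*I + 343*√6)) ≈ -7.6256e-5 + 0.00016261*I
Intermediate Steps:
P(g, a) = a + 54*g + a*g (P(g, a) = (54*g + a*g) + a = a + 54*g + a*g)
L = -294 (L = -7*(33 - 1*(-9)) = -7*(33 + 9) = -7*42 = -294)
p(W) = W^(3/2)
1/(P(-16, 100) + p(L)) = 1/((100 + 54*(-16) + 100*(-16)) + (-294)^(3/2)) = 1/((100 - 864 - 1600) - 2058*I*√6) = 1/(-2364 - 2058*I*√6)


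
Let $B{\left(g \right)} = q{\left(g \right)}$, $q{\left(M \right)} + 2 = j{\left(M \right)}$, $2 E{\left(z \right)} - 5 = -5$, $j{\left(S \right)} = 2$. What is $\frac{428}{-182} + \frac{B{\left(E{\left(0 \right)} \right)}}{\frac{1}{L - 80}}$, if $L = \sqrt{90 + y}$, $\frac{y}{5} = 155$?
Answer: $- \frac{214}{91} \approx -2.3516$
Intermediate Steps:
$y = 775$ ($y = 5 \cdot 155 = 775$)
$E{\left(z \right)} = 0$ ($E{\left(z \right)} = \frac{5}{2} + \frac{1}{2} \left(-5\right) = \frac{5}{2} - \frac{5}{2} = 0$)
$q{\left(M \right)} = 0$ ($q{\left(M \right)} = -2 + 2 = 0$)
$B{\left(g \right)} = 0$
$L = \sqrt{865}$ ($L = \sqrt{90 + 775} = \sqrt{865} \approx 29.411$)
$\frac{428}{-182} + \frac{B{\left(E{\left(0 \right)} \right)}}{\frac{1}{L - 80}} = \frac{428}{-182} + \frac{0}{\frac{1}{\sqrt{865} - 80}} = 428 \left(- \frac{1}{182}\right) + \frac{0}{\frac{1}{-80 + \sqrt{865}}} = - \frac{214}{91} + 0 \left(-80 + \sqrt{865}\right) = - \frac{214}{91} + 0 = - \frac{214}{91}$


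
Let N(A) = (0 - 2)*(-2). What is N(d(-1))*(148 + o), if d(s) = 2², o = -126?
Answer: 88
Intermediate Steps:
d(s) = 4
N(A) = 4 (N(A) = -2*(-2) = 4)
N(d(-1))*(148 + o) = 4*(148 - 126) = 4*22 = 88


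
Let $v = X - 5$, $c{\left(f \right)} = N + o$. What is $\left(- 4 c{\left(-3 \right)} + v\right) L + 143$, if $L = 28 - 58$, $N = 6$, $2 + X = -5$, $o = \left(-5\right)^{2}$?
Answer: $4223$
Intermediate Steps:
$o = 25$
$X = -7$ ($X = -2 - 5 = -7$)
$c{\left(f \right)} = 31$ ($c{\left(f \right)} = 6 + 25 = 31$)
$v = -12$ ($v = -7 - 5 = -12$)
$L = -30$ ($L = 28 - 58 = -30$)
$\left(- 4 c{\left(-3 \right)} + v\right) L + 143 = \left(\left(-4\right) 31 - 12\right) \left(-30\right) + 143 = \left(-124 - 12\right) \left(-30\right) + 143 = \left(-136\right) \left(-30\right) + 143 = 4080 + 143 = 4223$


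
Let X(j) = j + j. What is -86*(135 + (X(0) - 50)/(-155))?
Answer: -360770/31 ≈ -11638.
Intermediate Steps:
X(j) = 2*j
-86*(135 + (X(0) - 50)/(-155)) = -86*(135 + (2*0 - 50)/(-155)) = -86*(135 + (0 - 50)*(-1/155)) = -86*(135 - 50*(-1/155)) = -86*(135 + 10/31) = -86*4195/31 = -360770/31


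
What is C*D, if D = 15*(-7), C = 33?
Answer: -3465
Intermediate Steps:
D = -105
C*D = 33*(-105) = -3465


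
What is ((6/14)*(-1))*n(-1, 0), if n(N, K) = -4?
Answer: 12/7 ≈ 1.7143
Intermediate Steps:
((6/14)*(-1))*n(-1, 0) = ((6/14)*(-1))*(-4) = ((6*(1/14))*(-1))*(-4) = ((3/7)*(-1))*(-4) = -3/7*(-4) = 12/7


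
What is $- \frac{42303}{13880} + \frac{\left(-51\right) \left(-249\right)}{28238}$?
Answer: $- \frac{509144997}{195971720} \approx -2.5981$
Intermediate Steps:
$- \frac{42303}{13880} + \frac{\left(-51\right) \left(-249\right)}{28238} = \left(-42303\right) \frac{1}{13880} + 12699 \cdot \frac{1}{28238} = - \frac{42303}{13880} + \frac{12699}{28238} = - \frac{509144997}{195971720}$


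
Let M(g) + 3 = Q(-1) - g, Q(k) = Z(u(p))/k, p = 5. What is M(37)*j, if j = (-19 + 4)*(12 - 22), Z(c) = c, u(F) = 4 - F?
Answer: -5850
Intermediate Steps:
Q(k) = -1/k (Q(k) = (4 - 1*5)/k = (4 - 5)/k = -1/k)
M(g) = -2 - g (M(g) = -3 + (-1/(-1) - g) = -3 + (-1*(-1) - g) = -3 + (1 - g) = -2 - g)
j = 150 (j = -15*(-10) = 150)
M(37)*j = (-2 - 1*37)*150 = (-2 - 37)*150 = -39*150 = -5850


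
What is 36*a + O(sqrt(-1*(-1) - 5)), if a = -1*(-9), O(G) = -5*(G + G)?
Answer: 324 - 20*I ≈ 324.0 - 20.0*I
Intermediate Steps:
O(G) = -10*G
a = 9
36*a + O(sqrt(-1*(-1) - 5)) = 36*9 - 10*sqrt(-1*(-1) - 5) = 324 - 10*sqrt(1 - 5) = 324 - 20*I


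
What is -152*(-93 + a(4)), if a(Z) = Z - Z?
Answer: 14136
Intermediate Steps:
a(Z) = 0
-152*(-93 + a(4)) = -152*(-93 + 0) = -152*(-93) = 14136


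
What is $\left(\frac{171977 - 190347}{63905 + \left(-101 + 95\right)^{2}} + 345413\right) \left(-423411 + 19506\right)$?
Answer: $- \frac{8920659668997015}{63941} \approx -1.3951 \cdot 10^{11}$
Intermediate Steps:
$\left(\frac{171977 - 190347}{63905 + \left(-101 + 95\right)^{2}} + 345413\right) \left(-423411 + 19506\right) = \left(- \frac{18370}{63905 + \left(-6\right)^{2}} + 345413\right) \left(-403905\right) = \left(- \frac{18370}{63905 + 36} + 345413\right) \left(-403905\right) = \left(- \frac{18370}{63941} + 345413\right) \left(-403905\right) = \frac{22086034263}{63941} \left(-403905\right) = - \frac{8920659668997015}{63941}$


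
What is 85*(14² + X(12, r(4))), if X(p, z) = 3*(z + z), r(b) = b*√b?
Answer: 20740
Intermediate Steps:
r(b) = b^(3/2)
X(p, z) = 6*z (X(p, z) = 3*(2*z) = 6*z)
85*(14² + X(12, r(4))) = 85*(14² + 6*4^(3/2)) = 85*(196 + 6*8) = 85*(196 + 48) = 85*244 = 20740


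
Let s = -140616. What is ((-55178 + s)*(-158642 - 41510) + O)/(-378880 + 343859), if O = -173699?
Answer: -39188386989/35021 ≈ -1.1190e+6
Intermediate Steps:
((-55178 + s)*(-158642 - 41510) + O)/(-378880 + 343859) = ((-55178 - 140616)*(-158642 - 41510) - 173699)/(-378880 + 343859) = (-195794*(-200152) - 173699)/(-35021) = (39188560688 - 173699)*(-1/35021) = 39188386989*(-1/35021) = -39188386989/35021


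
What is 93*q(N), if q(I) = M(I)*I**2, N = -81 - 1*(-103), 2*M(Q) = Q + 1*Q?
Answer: 990264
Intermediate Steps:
M(Q) = Q (M(Q) = (Q + 1*Q)/2 = (Q + Q)/2 = (2*Q)/2 = Q)
N = 22 (N = -81 + 103 = 22)
q(I) = I**3 (q(I) = I*I**2 = I**3)
93*q(N) = 93*22**3 = 93*10648 = 990264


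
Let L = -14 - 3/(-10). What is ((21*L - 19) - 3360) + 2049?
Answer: -16177/10 ≈ -1617.7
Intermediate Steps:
L = -137/10 (L = -14 - 3*(-⅒) = -14 + 3/10 = -137/10 ≈ -13.700)
((21*L - 19) - 3360) + 2049 = ((21*(-137/10) - 19) - 3360) + 2049 = ((-2877/10 - 19) - 3360) + 2049 = (-3067/10 - 3360) + 2049 = -36667/10 + 2049 = -16177/10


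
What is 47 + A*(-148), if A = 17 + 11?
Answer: -4097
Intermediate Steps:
A = 28
47 + A*(-148) = 47 + 28*(-148) = 47 - 4144 = -4097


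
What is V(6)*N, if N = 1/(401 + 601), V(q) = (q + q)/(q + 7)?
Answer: 2/2171 ≈ 0.00092123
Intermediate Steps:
V(q) = 2*q/(7 + q) (V(q) = (2*q)/(7 + q) = 2*q/(7 + q))
N = 1/1002 ≈ 0.00099800
V(6)*N = (2*6/(7 + 6))*(1/1002) = (2*6/13)*(1/1002) = (2*6*(1/13))*(1/1002) = (12/13)*(1/1002) = 2/2171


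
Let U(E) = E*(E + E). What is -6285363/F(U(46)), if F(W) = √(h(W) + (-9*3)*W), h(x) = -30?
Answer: 2095121*I*√114294/38098 ≈ 18592.0*I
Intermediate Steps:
U(E) = 2*E² (U(E) = E*(2*E) = 2*E²)
F(W) = √(-30 - 27*W) (F(W) = √(-30 + (-9*3)*W) = √(-30 - 27*W))
-6285363/F(U(46)) = -6285363/√(-30 - 54*46²) = -6285363/√(-30 - 54*2116) = -6285363/√(-30 - 27*4232) = -6285363/√(-30 - 114264) = -6285363*(-I*√114294/114294) = -(-2095121)*I*√114294/38098 = 2095121*I*√114294/38098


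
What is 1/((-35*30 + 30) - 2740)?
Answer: -1/3760 ≈ -0.00026596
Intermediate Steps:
1/((-35*30 + 30) - 2740) = 1/((-1050 + 30) - 2740) = 1/(-1020 - 2740) = 1/(-3760) = -1/3760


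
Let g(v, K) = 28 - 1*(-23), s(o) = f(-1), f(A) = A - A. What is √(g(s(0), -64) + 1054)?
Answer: √1105 ≈ 33.242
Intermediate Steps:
f(A) = 0
s(o) = 0
g(v, K) = 51 (g(v, K) = 28 + 23 = 51)
√(g(s(0), -64) + 1054) = √(51 + 1054) = √1105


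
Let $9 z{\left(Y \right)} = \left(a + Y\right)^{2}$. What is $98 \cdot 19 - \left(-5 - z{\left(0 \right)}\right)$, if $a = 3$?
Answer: $1868$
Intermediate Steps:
$z{\left(Y \right)} = \frac{\left(3 + Y\right)^{2}}{9}$
$98 \cdot 19 - \left(-5 - z{\left(0 \right)}\right) = 98 \cdot 19 + \left(\left(\frac{\left(3 + 0\right)^{2}}{9} - -1\right) - -4\right) = 1862 + \left(\left(\frac{3^{2}}{9} + 1\right) + 4\right) = 1862 + \left(\left(\frac{1}{9} \cdot 9 + 1\right) + 4\right) = 1862 + \left(\left(1 + 1\right) + 4\right) = 1862 + \left(2 + 4\right) = 1862 + 6 = 1868$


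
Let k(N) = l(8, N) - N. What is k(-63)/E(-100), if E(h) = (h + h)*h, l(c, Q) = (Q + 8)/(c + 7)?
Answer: 89/30000 ≈ 0.0029667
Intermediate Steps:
l(c, Q) = (8 + Q)/(7 + c)
k(N) = 8/15 - 14*N/15 (k(N) = (8 + N)/(7 + 8) - N = (8 + N)/15 - N = (8/15 + N/15) - N = 8/15 - 14*N/15)
E(h) = 2*h² (E(h) = (2*h)*h = 2*h²)
k(-63)/E(-100) = (8/15 - 14/15*(-63))/((2*(-100)²)) = (8/15 + 294/5)/((2*10000)) = (178/3)/20000 = (178/3)*(1/20000) = 89/30000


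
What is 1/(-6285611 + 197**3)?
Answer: 1/1359762 ≈ 7.3542e-7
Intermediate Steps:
1/(-6285611 + 197**3) = 1/(-6285611 + 7645373) = 1/1359762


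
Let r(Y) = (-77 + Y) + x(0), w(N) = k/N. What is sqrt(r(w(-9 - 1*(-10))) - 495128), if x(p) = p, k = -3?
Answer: 2*I*sqrt(123802) ≈ 703.71*I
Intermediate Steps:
w(N) = -3/N
r(Y) = -77 + Y (r(Y) = (-77 + Y) + 0 = -77 + Y)
sqrt(r(w(-9 - 1*(-10))) - 495128) = sqrt((-77 - 3/(-9 - 1*(-10))) - 495128) = sqrt((-77 - 3/(-9 + 10)) - 495128) = sqrt((-77 - 3/1) - 495128) = sqrt((-77 - 3*1) - 495128) = sqrt((-77 - 3) - 495128) = sqrt(-80 - 495128) = sqrt(-495208) = 2*I*sqrt(123802)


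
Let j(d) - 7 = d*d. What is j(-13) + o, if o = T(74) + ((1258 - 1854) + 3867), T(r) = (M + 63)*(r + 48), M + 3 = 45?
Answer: 16257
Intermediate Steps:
M = 42 (M = -3 + 45 = 42)
T(r) = 5040 + 105*r (T(r) = (42 + 63)*(r + 48) = 105*(48 + r) = 5040 + 105*r)
j(d) = 7 + d² (j(d) = 7 + d*d = 7 + d²)
o = 16081 (o = (5040 + 105*74) + ((1258 - 1854) + 3867) = (5040 + 7770) + (-596 + 3867) = 12810 + 3271 = 16081)
j(-13) + o = (7 + (-13)²) + 16081 = (7 + 169) + 16081 = 176 + 16081 = 16257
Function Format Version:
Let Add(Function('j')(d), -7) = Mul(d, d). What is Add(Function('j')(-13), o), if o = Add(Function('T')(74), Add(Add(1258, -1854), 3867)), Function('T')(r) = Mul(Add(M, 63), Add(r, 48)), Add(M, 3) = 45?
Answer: 16257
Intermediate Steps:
M = 42 (M = Add(-3, 45) = 42)
Function('T')(r) = Add(5040, Mul(105, r)) (Function('T')(r) = Mul(Add(42, 63), Add(r, 48)) = Mul(105, Add(48, r)) = Add(5040, Mul(105, r)))
Function('j')(d) = Add(7, Pow(d, 2)) (Function('j')(d) = Add(7, Mul(d, d)) = Add(7, Pow(d, 2)))
o = 16081 (o = Add(Add(5040, Mul(105, 74)), Add(Add(1258, -1854), 3867)) = Add(Add(5040, 7770), Add(-596, 3867)) = Add(12810, 3271) = 16081)
Add(Function('j')(-13), o) = Add(Add(7, Pow(-13, 2)), 16081) = Add(Add(7, 169), 16081) = Add(176, 16081) = 16257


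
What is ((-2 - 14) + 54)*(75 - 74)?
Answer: 38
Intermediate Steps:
((-2 - 14) + 54)*(75 - 74) = (-16 + 54)*1 = 38*1 = 38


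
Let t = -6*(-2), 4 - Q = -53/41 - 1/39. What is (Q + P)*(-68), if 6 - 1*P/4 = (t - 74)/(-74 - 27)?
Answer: -295006304/161499 ≈ -1826.7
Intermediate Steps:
Q = 8504/1599 (Q = 4 - (-53/41 - 1/39) = 4 - 1*(-2108/1599) = 4 + 2108/1599 = 8504/1599 ≈ 5.3183)
t = 12
P = 2176/101 (P = 24 - 4*(12 - 74)/(-74 - 27) = 24 - (-248)/(-101) = 24 - (-248)*(-1)/101 = 24 - 4*62/101 = 24 - 248/101 = 2176/101 ≈ 21.545)
(Q + P)*(-68) = (8504/1599 + 2176/101)*(-68) = (4338328/161499)*(-68) = -295006304/161499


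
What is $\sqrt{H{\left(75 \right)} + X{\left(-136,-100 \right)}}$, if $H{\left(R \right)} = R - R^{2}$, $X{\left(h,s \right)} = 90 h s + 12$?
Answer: $\sqrt{1218462} \approx 1103.8$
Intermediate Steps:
$X{\left(h,s \right)} = 12 + 90 h s$ ($X{\left(h,s \right)} = 90 h s + 12 = 12 + 90 h s$)
$\sqrt{H{\left(75 \right)} + X{\left(-136,-100 \right)}} = \sqrt{75 \left(1 - 75\right) + \left(12 + 90 \left(-136\right) \left(-100\right)\right)} = \sqrt{75 \left(1 - 75\right) + \left(12 + 1224000\right)} = \sqrt{75 \left(-74\right) + 1224012} = \sqrt{-5550 + 1224012} = \sqrt{1218462}$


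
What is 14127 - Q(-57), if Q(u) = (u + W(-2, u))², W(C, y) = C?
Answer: 10646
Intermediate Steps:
Q(u) = (-2 + u)² (Q(u) = (u - 2)² = (-2 + u)²)
14127 - Q(-57) = 14127 - (-2 - 57)² = 14127 - 1*(-59)² = 14127 - 1*3481 = 14127 - 3481 = 10646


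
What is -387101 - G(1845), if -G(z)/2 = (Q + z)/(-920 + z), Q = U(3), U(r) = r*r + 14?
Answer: -358064689/925 ≈ -3.8710e+5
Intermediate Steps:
U(r) = 14 + r**2 (U(r) = r**2 + 14 = 14 + r**2)
Q = 23 (Q = 14 + 3**2 = 14 + 9 = 23)
G(z) = -2*(23 + z)/(-920 + z)
-387101 - G(1845) = -387101 - 2*(-23 - 1*1845)/(-920 + 1845) = -387101 - 2*(-23 - 1845)/925 = -387101 - 2*(-1868)/925 = -387101 - 1*(-3736/925) = -387101 + 3736/925 = -358064689/925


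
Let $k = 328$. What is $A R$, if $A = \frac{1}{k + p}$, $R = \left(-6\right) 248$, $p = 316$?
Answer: $- \frac{372}{161} \approx -2.3106$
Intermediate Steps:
$R = -1488$
$A = \frac{1}{644}$ ($A = \frac{1}{328 + 316} = \frac{1}{644} \approx 0.0015528$)
$A R = \frac{1}{644} \left(-1488\right) = - \frac{372}{161}$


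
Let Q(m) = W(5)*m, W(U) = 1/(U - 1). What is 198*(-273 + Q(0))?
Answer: -54054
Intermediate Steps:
W(U) = 1/(-1 + U)
Q(m) = m/4 (Q(m) = m/(-1 + 5) = m/4)
198*(-273 + Q(0)) = 198*(-273 + (¼)*0) = 198*(-273 + 0) = 198*(-273) = -54054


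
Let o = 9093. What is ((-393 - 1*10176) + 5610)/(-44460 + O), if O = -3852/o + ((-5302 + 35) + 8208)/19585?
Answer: 294376827465/2639256755069 ≈ 0.11154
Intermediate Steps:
O = -16232969/59362135 (O = -3852/9093 + ((-5302 + 35) + 8208)/19585 = -3852*1/9093 + (-5267 + 8208)*(1/19585) = -1284/3031 + 2941*(1/19585) = -1284/3031 + 2941/19585 = -16232969/59362135 ≈ -0.27346)
((-393 - 1*10176) + 5610)/(-44460 + O) = ((-393 - 1*10176) + 5610)/(-44460 - 16232969/59362135) = ((-393 - 10176) + 5610)/(-2639256755069/59362135) = (-10569 + 5610)*(-59362135/2639256755069) = -4959*(-59362135/2639256755069) = 294376827465/2639256755069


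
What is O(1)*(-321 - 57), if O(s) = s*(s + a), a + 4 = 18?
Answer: -5670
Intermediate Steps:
a = 14 (a = -4 + 18 = 14)
O(s) = s*(14 + s) (O(s) = s*(s + 14) = s*(14 + s))
O(1)*(-321 - 57) = (1*(14 + 1))*(-321 - 57) = (1*15)*(-378) = 15*(-378) = -5670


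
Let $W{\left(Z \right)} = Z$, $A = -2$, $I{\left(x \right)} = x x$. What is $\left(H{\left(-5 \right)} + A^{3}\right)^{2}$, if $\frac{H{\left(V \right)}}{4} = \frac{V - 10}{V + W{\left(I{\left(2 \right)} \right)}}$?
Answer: $2704$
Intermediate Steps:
$I{\left(x \right)} = x^{2}$
$H{\left(V \right)} = \frac{4 \left(-10 + V\right)}{4 + V}$ ($H{\left(V \right)} = 4 \frac{V - 10}{V + 2^{2}} = 4 \frac{-10 + V}{V + 4} = 4 \frac{-10 + V}{4 + V} = \frac{4 \left(-10 + V\right)}{4 + V}$)
$\left(H{\left(-5 \right)} + A^{3}\right)^{2} = \left(\frac{4 \left(-10 - 5\right)}{4 - 5} + \left(-2\right)^{3}\right)^{2} = \left(4 \frac{1}{-1} \left(-15\right) - 8\right)^{2} = \left(4 \left(-1\right) \left(-15\right) - 8\right)^{2} = \left(60 - 8\right)^{2} = 52^{2} = 2704$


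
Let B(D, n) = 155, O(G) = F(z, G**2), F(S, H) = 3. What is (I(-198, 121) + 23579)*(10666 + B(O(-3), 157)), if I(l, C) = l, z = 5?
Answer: 253005801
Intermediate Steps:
O(G) = 3
(I(-198, 121) + 23579)*(10666 + B(O(-3), 157)) = (-198 + 23579)*(10666 + 155) = 23381*10821 = 253005801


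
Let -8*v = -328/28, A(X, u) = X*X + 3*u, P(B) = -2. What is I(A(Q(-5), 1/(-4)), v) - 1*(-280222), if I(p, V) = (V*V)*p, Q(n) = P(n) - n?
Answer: 878831665/3136 ≈ 2.8024e+5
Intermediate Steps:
Q(n) = -2 - n
A(X, u) = X² + 3*u
v = 41/28 (v = -(-41)/28 = -⅛*(-82/7) = 41/28 ≈ 1.4643)
I(p, V) = p*V² (I(p, V) = V²*p = p*V²)
I(A(Q(-5), 1/(-4)), v) - 1*(-280222) = ((-2 - 1*(-5))² + 3/(-4))*(41/28)² - 1*(-280222) = ((-2 + 5)² + 3*(-¼))*(1681/784) + 280222 = (3² - ¾)*(1681/784) + 280222 = (9 - ¾)*(1681/784) + 280222 = (33/4)*(1681/784) + 280222 = 55473/3136 + 280222 = 878831665/3136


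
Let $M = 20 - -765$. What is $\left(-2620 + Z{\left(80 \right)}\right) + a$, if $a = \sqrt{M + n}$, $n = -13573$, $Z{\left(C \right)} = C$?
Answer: $-2540 + 2 i \sqrt{3197} \approx -2540.0 + 113.08 i$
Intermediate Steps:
$M = 785$ ($M = 20 + 765 = 785$)
$a = 2 i \sqrt{3197}$ ($a = \sqrt{785 - 13573} = \sqrt{-12788} = 2 i \sqrt{3197} \approx 113.08 i$)
$\left(-2620 + Z{\left(80 \right)}\right) + a = \left(-2620 + 80\right) + 2 i \sqrt{3197} = -2540 + 2 i \sqrt{3197}$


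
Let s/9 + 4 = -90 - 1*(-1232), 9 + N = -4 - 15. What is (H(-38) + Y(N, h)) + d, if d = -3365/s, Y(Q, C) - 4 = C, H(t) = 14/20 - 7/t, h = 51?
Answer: 54055103/972990 ≈ 55.556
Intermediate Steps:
N = -28 (N = -9 + (-4 - 15) = -9 - 19 = -28)
H(t) = 7/10 - 7/t (H(t) = 14*(1/20) - 7/t = 7/10 - 7/t)
s = 10242 (s = -36 + 9*(-90 - 1*(-1232)) = -36 + 9*(-90 + 1232) = -36 + 9*1142 = -36 + 10278 = 10242)
Y(Q, C) = 4 + C
d = -3365/10242 ≈ -0.32855
(H(-38) + Y(N, h)) + d = ((7/10 - 7/(-38)) + (4 + 51)) - 3365/10242 = ((7/10 - 7*(-1/38)) + 55) - 3365/10242 = ((7/10 + 7/38) + 55) - 3365/10242 = (84/95 + 55) - 3365/10242 = 5309/95 - 3365/10242 = 54055103/972990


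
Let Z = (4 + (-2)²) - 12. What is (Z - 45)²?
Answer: 2401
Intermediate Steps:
Z = -4 (Z = (4 + 4) - 12 = 8 - 12 = -4)
(Z - 45)² = (-4 - 45)² = (-49)² = 2401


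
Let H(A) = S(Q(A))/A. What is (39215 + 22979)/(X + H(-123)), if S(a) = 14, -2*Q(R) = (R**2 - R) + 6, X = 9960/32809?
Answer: 11408378289/34807 ≈ 3.2776e+5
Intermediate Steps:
X = 9960/32809 (X = 9960*(1/32809) = 9960/32809 ≈ 0.30358)
Q(R) = -3 + R/2 - R**2/2 (Q(R) = -((R**2 - R) + 6)/2 = -(6 + R**2 - R)/2 = -3 + R/2 - R**2/2)
H(A) = 14/A
(39215 + 22979)/(X + H(-123)) = (39215 + 22979)/(9960/32809 + 14/(-123)) = 62194/(9960/32809 + 14*(-1/123)) = 62194/(9960/32809 - 14/123) = 62194/(765754/4035507) = 62194*(4035507/765754) = 11408378289/34807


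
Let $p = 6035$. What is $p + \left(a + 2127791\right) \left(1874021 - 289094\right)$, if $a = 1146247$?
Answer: $5189111231261$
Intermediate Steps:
$p + \left(a + 2127791\right) \left(1874021 - 289094\right) = 6035 + \left(1146247 + 2127791\right) \left(1874021 - 289094\right) = 6035 + 3274038 \cdot 1584927 = 6035 + 5189111225226 = 5189111231261$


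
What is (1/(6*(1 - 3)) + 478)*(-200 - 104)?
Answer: -435860/3 ≈ -1.4529e+5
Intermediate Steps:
(1/(6*(1 - 3)) + 478)*(-200 - 104) = (1/(6*(-2)) + 478)*(-304) = (1/(-12) + 478)*(-304) = (-1/12 + 478)*(-304) = (5735/12)*(-304) = -435860/3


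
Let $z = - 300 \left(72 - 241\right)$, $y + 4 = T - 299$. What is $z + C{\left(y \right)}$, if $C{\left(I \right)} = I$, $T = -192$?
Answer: $50205$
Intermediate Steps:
$y = -495$ ($y = -4 - 491 = -495$)
$z = 50700$ ($z = \left(-300\right) \left(-169\right) = 50700$)
$z + C{\left(y \right)} = 50700 - 495 = 50205$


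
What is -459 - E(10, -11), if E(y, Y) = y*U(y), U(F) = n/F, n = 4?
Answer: -463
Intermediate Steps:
U(F) = 4/F
E(y, Y) = 4 (E(y, Y) = y*(4/y) = 4)
-459 - E(10, -11) = -459 - 1*4 = -459 - 4 = -463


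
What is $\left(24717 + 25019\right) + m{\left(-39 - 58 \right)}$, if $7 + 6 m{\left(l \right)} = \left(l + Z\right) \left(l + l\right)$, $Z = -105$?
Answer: $\frac{337597}{6} \approx 56266.0$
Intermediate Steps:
$m{\left(l \right)} = - \frac{7}{6} + \frac{l \left(-105 + l\right)}{3}$ ($m{\left(l \right)} = - \frac{7}{6} + \frac{\left(l - 105\right) \left(l + l\right)}{6} = - \frac{7}{6} + \frac{\left(-105 + l\right) 2 l}{6} = - \frac{7}{6} + \frac{2 l \left(-105 + l\right)}{6} = - \frac{7}{6} + \frac{l \left(-105 + l\right)}{3}$)
$\left(24717 + 25019\right) + m{\left(-39 - 58 \right)} = \left(24717 + 25019\right) - \left(\frac{7}{6} + 35 \left(-39 - 58\right) - \frac{\left(-39 - 58\right)^{2}}{3}\right) = 49736 - \left(\frac{7}{6} + 35 \left(-39 - 58\right) - \frac{\left(-39 - 58\right)^{2}}{3}\right) = 49736 - \left(- \frac{20363}{6} - \frac{9409}{3}\right) = 49736 + \left(- \frac{7}{6} + 3395 + \frac{1}{3} \cdot 9409\right) = 49736 + \left(- \frac{7}{6} + 3395 + \frac{9409}{3}\right) = 49736 + \frac{39181}{6} = \frac{337597}{6}$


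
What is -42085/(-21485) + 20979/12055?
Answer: 191613698/51800335 ≈ 3.6991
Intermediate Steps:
-42085/(-21485) + 20979/12055 = -42085*(-1/21485) + 20979*(1/12055) = 8417/4297 + 20979/12055 = 191613698/51800335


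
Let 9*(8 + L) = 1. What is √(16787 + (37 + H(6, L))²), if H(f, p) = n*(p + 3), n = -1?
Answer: 2*√375469/9 ≈ 136.17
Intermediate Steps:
L = -71/9 (L = -8 + (⅑)*1 = -8 + ⅑ = -71/9 ≈ -7.8889)
H(f, p) = -3 - p (H(f, p) = -(p + 3) = -(3 + p) = -3 - p)
√(16787 + (37 + H(6, L))²) = √(16787 + (37 + (-3 - 1*(-71/9)))²) = √(16787 + (37 + (-3 + 71/9))²) = √(16787 + (37 + 44/9)²) = √(16787 + (377/9)²) = √(16787 + 142129/81) = √(1501876/81) = 2*√375469/9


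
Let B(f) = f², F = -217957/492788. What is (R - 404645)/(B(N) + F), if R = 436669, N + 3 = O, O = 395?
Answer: 15781042912/75723557275 ≈ 0.20840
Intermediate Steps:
F = -217957/492788 (F = -217957*1/492788 = -217957/492788 ≈ -0.44229)
N = 392 (N = -3 + 395 = 392)
(R - 404645)/(B(N) + F) = (436669 - 404645)/(392² - 217957/492788) = 32024/(153664 - 217957/492788) = 32024/(75723557275/492788) = 32024*(492788/75723557275) = 15781042912/75723557275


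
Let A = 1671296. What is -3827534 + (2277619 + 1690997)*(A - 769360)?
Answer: 3579433813042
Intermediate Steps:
-3827534 + (2277619 + 1690997)*(A - 769360) = -3827534 + (2277619 + 1690997)*(1671296 - 769360) = -3827534 + 3968616*901936 = -3827534 + 3579437640576 = 3579433813042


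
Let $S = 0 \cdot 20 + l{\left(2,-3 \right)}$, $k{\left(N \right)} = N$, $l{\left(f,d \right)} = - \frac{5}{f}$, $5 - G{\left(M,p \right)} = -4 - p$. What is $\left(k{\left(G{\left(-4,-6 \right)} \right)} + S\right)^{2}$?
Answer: $\frac{1}{4} \approx 0.25$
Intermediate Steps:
$G{\left(M,p \right)} = 9 + p$ ($G{\left(M,p \right)} = 5 - \left(-4 - p\right) = 5 + \left(4 + p\right) = 9 + p$)
$S = - \frac{5}{2}$ ($S = 0 \cdot 20 - \frac{5}{2} = 0 - \frac{5}{2} = - \frac{5}{2} \approx -2.5$)
$\left(k{\left(G{\left(-4,-6 \right)} \right)} + S\right)^{2} = \left(\left(9 - 6\right) - \frac{5}{2}\right)^{2} = \left(3 - \frac{5}{2}\right)^{2} = \left(\frac{1}{2}\right)^{2} = \frac{1}{4}$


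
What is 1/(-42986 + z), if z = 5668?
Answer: -1/37318 ≈ -2.6797e-5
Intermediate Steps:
1/(-42986 + z) = 1/(-42986 + 5668) = 1/(-37318) = -1/37318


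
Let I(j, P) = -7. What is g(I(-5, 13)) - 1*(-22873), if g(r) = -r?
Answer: 22880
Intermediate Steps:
g(I(-5, 13)) - 1*(-22873) = -1*(-7) - 1*(-22873) = 7 + 22873 = 22880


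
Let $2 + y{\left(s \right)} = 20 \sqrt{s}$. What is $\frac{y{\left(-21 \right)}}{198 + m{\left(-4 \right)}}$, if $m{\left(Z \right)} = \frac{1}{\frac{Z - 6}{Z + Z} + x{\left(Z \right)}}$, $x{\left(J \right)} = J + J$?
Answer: $- \frac{27}{2671} + \frac{270 i \sqrt{21}}{2671} \approx -0.010109 + 0.46323 i$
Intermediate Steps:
$x{\left(J \right)} = 2 J$
$m{\left(Z \right)} = \frac{1}{2 Z + \frac{-6 + Z}{2 Z}}$ ($m{\left(Z \right)} = \frac{1}{\frac{Z - 6}{Z + Z} + 2 Z} = \frac{1}{\frac{-6 + Z}{2 Z} + 2 Z} = \frac{1}{2 Z + \frac{-6 + Z}{2 Z}}$)
$y{\left(s \right)} = -2 + 20 \sqrt{s}$
$\frac{y{\left(-21 \right)}}{198 + m{\left(-4 \right)}} = \frac{-2 + 20 \sqrt{-21}}{198 + 2 \left(-4\right) \frac{1}{-6 - 4 + 4 \left(-4\right)^{2}}} = \frac{-2 + 20 i \sqrt{21}}{198 + 2 \left(-4\right) \frac{1}{-6 - 4 + 4 \cdot 16}} = \frac{-2 + 20 i \sqrt{21}}{198 + 2 \left(-4\right) \frac{1}{-6 - 4 + 64}} = \frac{-2 + 20 i \sqrt{21}}{198 + 2 \left(-4\right) \frac{1}{54}} = \frac{-2 + 20 i \sqrt{21}}{198 - \frac{4}{27}} = \frac{-2 + 20 i \sqrt{21}}{\frac{5342}{27}} = \left(-2 + 20 i \sqrt{21}\right) \frac{27}{5342} = - \frac{27}{2671} + \frac{270 i \sqrt{21}}{2671}$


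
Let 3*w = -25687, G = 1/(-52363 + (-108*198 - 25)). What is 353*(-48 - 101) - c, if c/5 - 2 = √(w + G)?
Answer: -52607 - 5*I*√104847424054743/110658 ≈ -52607.0 - 462.66*I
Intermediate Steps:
G = -1/73772 (G = 1/(-52363 + (-21384 - 25)) = 1/(-52363 - 21409) = 1/(-73772) = -1/73772 ≈ -1.3555e-5)
w = -25687/3 (w = (⅓)*(-25687) = -25687/3 ≈ -8562.3)
c = 10 + 5*I*√104847424054743/110658 (c = 10 + 5*√(-25687/3 - 1/73772) = 10 + 5*√(-1894981367/221316) = 10 + 5*(I*√104847424054743/110658) = 10 + 5*I*√104847424054743/110658 ≈ 10.0 + 462.66*I)
353*(-48 - 101) - c = 353*(-48 - 101) - (10 + 5*I*√104847424054743/110658) = 353*(-149) + (-10 - 5*I*√104847424054743/110658) = -52597 + (-10 - 5*I*√104847424054743/110658) = -52607 - 5*I*√104847424054743/110658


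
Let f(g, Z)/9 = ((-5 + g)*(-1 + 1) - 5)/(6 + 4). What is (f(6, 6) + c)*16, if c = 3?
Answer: -24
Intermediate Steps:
f(g, Z) = -9/2 (f(g, Z) = 9*(((-5 + g)*(-1 + 1) - 5)/(6 + 4)) = 9*(((-5 + g)*0 - 5)/10) = 9*((0 - 5)*(⅒)) = 9*(-5*⅒) = 9*(-½) = -9/2)
(f(6, 6) + c)*16 = (-9/2 + 3)*16 = -3/2*16 = -24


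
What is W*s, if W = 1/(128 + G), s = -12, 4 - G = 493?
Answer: 12/361 ≈ 0.033241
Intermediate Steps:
G = -489 (G = 4 - 1*493 = 4 - 493 = -489)
W = -1/361 (W = 1/(128 - 489) = 1/(-361) = -1/361 ≈ -0.0027701)
W*s = -1/361*(-12) = 12/361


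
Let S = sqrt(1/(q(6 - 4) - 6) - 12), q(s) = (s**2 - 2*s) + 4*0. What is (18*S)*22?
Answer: 66*I*sqrt(438) ≈ 1381.3*I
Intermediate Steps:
q(s) = s**2 - 2*s (q(s) = (s**2 - 2*s) + 0 = s**2 - 2*s)
S = I*sqrt(438)/6 (S = sqrt(1/((6 - 4)*(-2 + (6 - 4)) - 6) - 12) = sqrt(1/(2*(-2 + 2) - 6) - 12) = sqrt(1/(2*0 - 6) - 12) = sqrt(1/(0 - 6) - 12) = sqrt(1/(-6) - 12) = sqrt(-1/6 - 12) = sqrt(-73/6) = I*sqrt(438)/6 ≈ 3.4881*I)
(18*S)*22 = (18*(I*sqrt(438)/6))*22 = (3*I*sqrt(438))*22 = 66*I*sqrt(438)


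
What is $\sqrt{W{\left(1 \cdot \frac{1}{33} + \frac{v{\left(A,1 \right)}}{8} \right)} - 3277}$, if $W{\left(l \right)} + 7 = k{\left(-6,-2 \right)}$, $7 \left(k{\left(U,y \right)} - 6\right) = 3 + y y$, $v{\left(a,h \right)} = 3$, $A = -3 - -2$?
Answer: $i \sqrt{3277} \approx 57.245 i$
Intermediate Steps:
$A = -1$ ($A = -3 + 2 = -1$)
$k{\left(U,y \right)} = \frac{45}{7} + \frac{y^{2}}{7}$ ($k{\left(U,y \right)} = 6 + \frac{3 + y y}{7} = 6 + \frac{3 + y^{2}}{7} = 6 + \left(\frac{3}{7} + \frac{y^{2}}{7}\right) = \frac{45}{7} + \frac{y^{2}}{7}$)
$W{\left(l \right)} = 0$ ($W{\left(l \right)} = -7 + \left(\frac{45}{7} + \frac{\left(-2\right)^{2}}{7}\right) = -7 + \left(\frac{45}{7} + \frac{1}{7} \cdot 4\right) = -7 + \left(\frac{45}{7} + \frac{4}{7}\right) = -7 + 7 = 0$)
$\sqrt{W{\left(1 \cdot \frac{1}{33} + \frac{v{\left(A,1 \right)}}{8} \right)} - 3277} = \sqrt{0 - 3277} = \sqrt{-3277} = i \sqrt{3277}$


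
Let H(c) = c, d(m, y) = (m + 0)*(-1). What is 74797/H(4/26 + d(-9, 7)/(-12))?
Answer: -3889444/31 ≈ -1.2547e+5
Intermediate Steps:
d(m, y) = -m (d(m, y) = m*(-1) = -m)
74797/H(4/26 + d(-9, 7)/(-12)) = 74797/(4/26 - 1*(-9)/(-12)) = 74797/(4*(1/26) + 9*(-1/12)) = 74797/(2/13 - 3/4) = 74797/(-31/52) = 74797*(-52/31) = -3889444/31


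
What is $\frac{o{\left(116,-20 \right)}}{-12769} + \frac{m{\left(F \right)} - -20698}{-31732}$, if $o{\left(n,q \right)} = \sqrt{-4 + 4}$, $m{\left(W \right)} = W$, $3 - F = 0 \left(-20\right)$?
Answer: $- \frac{20701}{31732} \approx -0.65237$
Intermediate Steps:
$F = 3$ ($F = 3 - 0 \left(-20\right) = 3 - 0 = 3 + 0 = 3$)
$o{\left(n,q \right)} = 0$ ($o{\left(n,q \right)} = \sqrt{0} = 0$)
$\frac{o{\left(116,-20 \right)}}{-12769} + \frac{m{\left(F \right)} - -20698}{-31732} = \frac{0}{-12769} + \frac{3 - -20698}{-31732} = 0 \left(- \frac{1}{12769}\right) + \left(3 + 20698\right) \left(- \frac{1}{31732}\right) = 0 + 20701 \left(- \frac{1}{31732}\right) = 0 - \frac{20701}{31732} = - \frac{20701}{31732}$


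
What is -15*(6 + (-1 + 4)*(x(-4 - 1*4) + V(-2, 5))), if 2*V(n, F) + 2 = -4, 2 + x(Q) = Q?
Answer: 495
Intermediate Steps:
x(Q) = -2 + Q
V(n, F) = -3 (V(n, F) = -1 + (1/2)*(-4) = -1 - 2 = -3)
-15*(6 + (-1 + 4)*(x(-4 - 1*4) + V(-2, 5))) = -15*(6 + (-1 + 4)*((-2 + (-4 - 1*4)) - 3)) = -15*(6 + 3*((-2 + (-4 - 4)) - 3)) = -15*(6 + 3*((-2 - 8) - 3)) = -15*(6 + 3*(-10 - 3)) = -15*(6 + 3*(-13)) = -15*(6 - 39) = -15*(-33) = 495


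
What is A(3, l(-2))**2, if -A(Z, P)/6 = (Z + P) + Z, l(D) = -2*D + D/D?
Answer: 4356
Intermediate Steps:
l(D) = 1 - 2*D (l(D) = -2*D + 1 = 1 - 2*D)
A(Z, P) = -12*Z - 6*P (A(Z, P) = -6*((Z + P) + Z) = -6*((P + Z) + Z) = -6*(P + 2*Z) = -12*Z - 6*P)
A(3, l(-2))**2 = (-12*3 - 6*(1 - 2*(-2)))**2 = (-36 - 6*(1 + 4))**2 = (-36 - 6*5)**2 = (-36 - 30)**2 = (-66)**2 = 4356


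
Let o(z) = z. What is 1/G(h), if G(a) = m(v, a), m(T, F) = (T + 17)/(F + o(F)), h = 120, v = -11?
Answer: 40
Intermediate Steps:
m(T, F) = (17 + T)/(2*F) (m(T, F) = (T + 17)/(F + F) = (17 + T)/((2*F)) = (17 + T)*(1/(2*F)) = (17 + T)/(2*F))
G(a) = 3/a (G(a) = (17 - 11)/(2*a) = (½)*6/a = 3/a)
1/G(h) = 1/(3/120) = 1/(3*(1/120)) = 1/(1/40) = 40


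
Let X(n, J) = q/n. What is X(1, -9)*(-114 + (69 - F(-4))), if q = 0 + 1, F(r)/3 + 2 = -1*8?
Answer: -15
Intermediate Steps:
F(r) = -30 (F(r) = -6 + 3*(-1*8) = -6 + 3*(-8) = -6 - 24 = -30)
q = 1
X(n, J) = 1/n
X(1, -9)*(-114 + (69 - F(-4))) = (-114 + (69 - 1*(-30)))/1 = 1*(-114 + (69 + 30)) = 1*(-114 + 99) = 1*(-15) = -15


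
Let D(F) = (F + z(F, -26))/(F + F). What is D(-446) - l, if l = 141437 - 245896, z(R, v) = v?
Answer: 23294475/223 ≈ 1.0446e+5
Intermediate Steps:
D(F) = (-26 + F)/(2*F) (D(F) = (F - 26)/(F + F) = (-26 + F)/((2*F)) = (-26 + F)*(1/(2*F)) = (-26 + F)/(2*F))
l = -104459
D(-446) - l = (½)*(-26 - 446)/(-446) - 1*(-104459) = (½)*(-1/446)*(-472) + 104459 = 118/223 + 104459 = 23294475/223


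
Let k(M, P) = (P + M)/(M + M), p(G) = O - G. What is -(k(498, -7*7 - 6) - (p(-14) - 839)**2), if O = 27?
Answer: 634256341/996 ≈ 6.3680e+5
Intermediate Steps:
p(G) = 27 - G
k(M, P) = (M + P)/(2*M) (k(M, P) = (M + P)/((2*M)) = (M + P)*(1/(2*M)) = (M + P)/(2*M))
-(k(498, -7*7 - 6) - (p(-14) - 839)**2) = -((1/2)*(498 + (-7*7 - 6))/498 - ((27 - 1*(-14)) - 839)**2) = -((1/2)*(1/498)*(498 + (-49 - 6)) - ((27 + 14) - 839)**2) = -((1/2)*(1/498)*(498 - 55) - (41 - 839)**2) = -((1/2)*(1/498)*443 - 1*(-798)**2) = -(443/996 - 1*636804) = -(443/996 - 636804) = -1*(-634256341/996) = 634256341/996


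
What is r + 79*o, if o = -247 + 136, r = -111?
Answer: -8880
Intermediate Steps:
o = -111
r + 79*o = -111 + 79*(-111) = -111 - 8769 = -8880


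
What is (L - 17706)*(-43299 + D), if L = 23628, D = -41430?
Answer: -501765138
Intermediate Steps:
(L - 17706)*(-43299 + D) = (23628 - 17706)*(-43299 - 41430) = 5922*(-84729) = -501765138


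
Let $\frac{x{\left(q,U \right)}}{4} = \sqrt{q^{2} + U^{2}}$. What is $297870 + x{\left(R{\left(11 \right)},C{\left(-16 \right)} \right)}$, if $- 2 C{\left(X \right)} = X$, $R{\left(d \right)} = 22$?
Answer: $297870 + 8 \sqrt{137} \approx 2.9796 \cdot 10^{5}$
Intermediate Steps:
$C{\left(X \right)} = - \frac{X}{2}$
$x{\left(q,U \right)} = 4 \sqrt{U^{2} + q^{2}}$ ($x{\left(q,U \right)} = 4 \sqrt{q^{2} + U^{2}} = 4 \sqrt{U^{2} + q^{2}}$)
$297870 + x{\left(R{\left(11 \right)},C{\left(-16 \right)} \right)} = 297870 + 4 \sqrt{\left(\left(- \frac{1}{2}\right) \left(-16\right)\right)^{2} + 22^{2}} = 297870 + 4 \sqrt{8^{2} + 484} = 297870 + 4 \sqrt{64 + 484} = 297870 + 4 \sqrt{548} = 297870 + 4 \cdot 2 \sqrt{137} = 297870 + 8 \sqrt{137}$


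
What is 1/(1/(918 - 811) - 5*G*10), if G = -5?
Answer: 107/26751 ≈ 0.0039999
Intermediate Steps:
1/(1/(918 - 811) - 5*G*10) = 1/(1/(918 - 811) - 5*(-5)*10) = 1/(1/107 + 25*10) = 1/(1/107 + 250) = 1/(26751/107) = 107/26751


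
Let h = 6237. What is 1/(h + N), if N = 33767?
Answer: 1/40004 ≈ 2.4998e-5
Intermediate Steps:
1/(h + N) = 1/(6237 + 33767) = 1/40004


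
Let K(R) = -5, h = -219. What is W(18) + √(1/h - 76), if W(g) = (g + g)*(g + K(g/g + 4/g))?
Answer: 468 + I*√3645255/219 ≈ 468.0 + 8.7181*I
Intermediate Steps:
W(g) = 2*g*(-5 + g) (W(g) = (g + g)*(g - 5) = (2*g)*(-5 + g) = 2*g*(-5 + g))
W(18) + √(1/h - 76) = 2*18*(-5 + 18) + √(1/(-219) - 76) = 2*18*13 + √(-1/219 - 76) = 468 + √(-16645/219) = 468 + I*√3645255/219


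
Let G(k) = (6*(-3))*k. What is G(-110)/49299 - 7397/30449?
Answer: -101458561/500368417 ≈ -0.20277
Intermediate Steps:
G(k) = -18*k
G(-110)/49299 - 7397/30449 = -18*(-110)/49299 - 7397/30449 = 1980*(1/49299) - 7397*1/30449 = 660/16433 - 7397/30449 = -101458561/500368417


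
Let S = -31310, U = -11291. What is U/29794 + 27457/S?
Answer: -292893767/233212535 ≈ -1.2559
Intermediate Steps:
U/29794 + 27457/S = -11291/29794 + 27457/(-31310) = -11291*1/29794 + 27457*(-1/31310) = -11291/29794 - 27457/31310 = -292893767/233212535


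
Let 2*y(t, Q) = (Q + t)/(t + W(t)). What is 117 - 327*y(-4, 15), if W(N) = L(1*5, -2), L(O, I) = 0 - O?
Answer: 1901/6 ≈ 316.83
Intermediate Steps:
L(O, I) = -O
W(N) = -5
y(t, Q) = (Q + t)/(2*(-5 + t)) (y(t, Q) = ((Q + t)/(t - 5))/2 = ((Q + t)/(-5 + t))/2 = (Q + t)/(2*(-5 + t)))
117 - 327*y(-4, 15) = 117 - 327*(15 - 4)/(2*(-5 - 4)) = 117 - 327*11/(2*(-9)) = 117 - 327*(-1)*11/(2*9) = 117 - 327*(-11/18) = 117 + 1199/6 = 1901/6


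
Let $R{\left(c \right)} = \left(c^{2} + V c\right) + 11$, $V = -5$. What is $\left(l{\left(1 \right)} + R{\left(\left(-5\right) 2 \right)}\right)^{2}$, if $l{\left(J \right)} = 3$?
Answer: $26896$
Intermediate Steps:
$R{\left(c \right)} = 11 + c^{2} - 5 c$ ($R{\left(c \right)} = \left(c^{2} - 5 c\right) + 11 = 11 + c^{2} - 5 c$)
$\left(l{\left(1 \right)} + R{\left(\left(-5\right) 2 \right)}\right)^{2} = \left(3 + \left(11 + \left(\left(-5\right) 2\right)^{2} - 5 \left(\left(-5\right) 2\right)\right)\right)^{2} = \left(3 + \left(11 + \left(-10\right)^{2} - -50\right)\right)^{2} = \left(3 + \left(11 + 100 + 50\right)\right)^{2} = \left(3 + 161\right)^{2} = 164^{2} = 26896$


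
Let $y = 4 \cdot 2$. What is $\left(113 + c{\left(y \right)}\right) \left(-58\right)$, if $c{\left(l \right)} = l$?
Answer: $-7018$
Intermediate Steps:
$y = 8$
$\left(113 + c{\left(y \right)}\right) \left(-58\right) = \left(113 + 8\right) \left(-58\right) = 121 \left(-58\right) = -7018$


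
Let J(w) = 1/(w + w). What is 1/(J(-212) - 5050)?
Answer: -424/2141201 ≈ -0.00019802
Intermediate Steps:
J(w) = 1/(2*w)
1/(J(-212) - 5050) = 1/((1/2)/(-212) - 5050) = 1/((1/2)*(-1/212) - 5050) = 1/(-1/424 - 5050) = 1/(-2141201/424) = -424/2141201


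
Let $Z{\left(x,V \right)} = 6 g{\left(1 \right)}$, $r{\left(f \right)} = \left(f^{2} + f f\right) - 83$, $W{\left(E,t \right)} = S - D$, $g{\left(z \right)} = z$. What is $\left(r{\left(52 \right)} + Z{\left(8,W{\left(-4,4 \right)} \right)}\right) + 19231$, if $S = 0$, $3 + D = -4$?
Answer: $24562$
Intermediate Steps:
$D = -7$ ($D = -3 - 4 = -7$)
$W{\left(E,t \right)} = 7$ ($W{\left(E,t \right)} = 0 - -7 = 0 + 7 = 7$)
$r{\left(f \right)} = -83 + 2 f^{2}$ ($r{\left(f \right)} = \left(f^{2} + f^{2}\right) - 83 = 2 f^{2} - 83 = -83 + 2 f^{2}$)
$Z{\left(x,V \right)} = 6$ ($Z{\left(x,V \right)} = 6 \cdot 1 = 6$)
$\left(r{\left(52 \right)} + Z{\left(8,W{\left(-4,4 \right)} \right)}\right) + 19231 = \left(\left(-83 + 2 \cdot 52^{2}\right) + 6\right) + 19231 = \left(\left(-83 + 2 \cdot 2704\right) + 6\right) + 19231 = \left(\left(-83 + 5408\right) + 6\right) + 19231 = \left(5325 + 6\right) + 19231 = 5331 + 19231 = 24562$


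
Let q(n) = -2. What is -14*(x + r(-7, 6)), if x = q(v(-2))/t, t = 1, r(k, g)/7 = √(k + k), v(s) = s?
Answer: 28 - 98*I*√14 ≈ 28.0 - 366.68*I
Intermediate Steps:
r(k, g) = 7*√2*√k (r(k, g) = 7*√(k + k) = 7*√(2*k) = 7*(√2*√k) = 7*√2*√k)
x = -2 (x = -2/1 = -2*1 = -2)
-14*(x + r(-7, 6)) = -14*(-2 + 7*√2*√(-7)) = -14*(-2 + 7*√2*(I*√7)) = -14*(-2 + 7*I*√14) = 28 - 98*I*√14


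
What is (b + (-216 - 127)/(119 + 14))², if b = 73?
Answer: 1790244/361 ≈ 4959.1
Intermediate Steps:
(b + (-216 - 127)/(119 + 14))² = (73 + (-216 - 127)/(119 + 14))² = (73 - 343/133)² = (73 - 343*1/133)² = (73 - 49/19)² = (1338/19)² = 1790244/361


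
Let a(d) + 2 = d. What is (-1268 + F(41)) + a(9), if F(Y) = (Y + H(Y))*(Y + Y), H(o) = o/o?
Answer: 2183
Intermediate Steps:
a(d) = -2 + d
H(o) = 1
F(Y) = 2*Y*(1 + Y) (F(Y) = (Y + 1)*(Y + Y) = (1 + Y)*(2*Y) = 2*Y*(1 + Y))
(-1268 + F(41)) + a(9) = (-1268 + 2*41*(1 + 41)) + (-2 + 9) = (-1268 + 2*41*42) + 7 = (-1268 + 3444) + 7 = 2176 + 7 = 2183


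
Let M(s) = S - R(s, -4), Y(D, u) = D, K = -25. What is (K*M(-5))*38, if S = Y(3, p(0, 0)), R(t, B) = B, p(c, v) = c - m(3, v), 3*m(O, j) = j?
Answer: -6650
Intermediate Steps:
m(O, j) = j/3
p(c, v) = c - v/3
S = 3
M(s) = 7 (M(s) = 3 - 1*(-4) = 3 + 4 = 7)
(K*M(-5))*38 = -25*7*38 = -175*38 = -6650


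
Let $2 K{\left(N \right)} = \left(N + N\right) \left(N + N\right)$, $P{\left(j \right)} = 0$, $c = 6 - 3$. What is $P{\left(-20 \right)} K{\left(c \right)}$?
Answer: $0$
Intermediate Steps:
$c = 3$ ($c = 6 - 3 = 3$)
$K{\left(N \right)} = 2 N^{2}$ ($K{\left(N \right)} = \frac{\left(N + N\right) \left(N + N\right)}{2} = \frac{2 N 2 N}{2} = \frac{4 N^{2}}{2} = 2 N^{2}$)
$P{\left(-20 \right)} K{\left(c \right)} = 0 \cdot 2 \cdot 3^{2} = 0 \cdot 2 \cdot 9 = 0 \cdot 18 = 0$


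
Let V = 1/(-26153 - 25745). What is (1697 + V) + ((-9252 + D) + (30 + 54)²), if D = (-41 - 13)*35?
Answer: -123984323/51898 ≈ -2389.0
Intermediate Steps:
D = -1890 (D = -54*35 = -1890)
V = -1/51898 (V = 1/(-51898) = -1/51898 ≈ -1.9269e-5)
(1697 + V) + ((-9252 + D) + (30 + 54)²) = (1697 - 1/51898) + ((-9252 - 1890) + (30 + 54)²) = 88070905/51898 + (-11142 + 84²) = 88070905/51898 + (-11142 + 7056) = 88070905/51898 - 4086 = -123984323/51898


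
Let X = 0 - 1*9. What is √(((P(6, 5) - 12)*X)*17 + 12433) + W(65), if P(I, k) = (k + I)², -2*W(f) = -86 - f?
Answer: 151/2 + 2*I*√1061 ≈ 75.5 + 65.146*I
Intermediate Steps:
W(f) = 43 + f/2 (W(f) = -(-86 - f)/2 = 43 + f/2)
X = -9 (X = 0 - 9 = -9)
P(I, k) = (I + k)²
√(((P(6, 5) - 12)*X)*17 + 12433) + W(65) = √((((6 + 5)² - 12)*(-9))*17 + 12433) + (43 + (½)*65) = √(((11² - 12)*(-9))*17 + 12433) + (43 + 65/2) = √(((121 - 12)*(-9))*17 + 12433) + 151/2 = √((109*(-9))*17 + 12433) + 151/2 = √(-981*17 + 12433) + 151/2 = √(-16677 + 12433) + 151/2 = √(-4244) + 151/2 = 2*I*√1061 + 151/2 = 151/2 + 2*I*√1061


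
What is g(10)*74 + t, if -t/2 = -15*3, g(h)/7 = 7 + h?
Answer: 8896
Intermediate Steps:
g(h) = 49 + 7*h (g(h) = 7*(7 + h) = 49 + 7*h)
t = 90 (t = -(-30)*3 = -2*(-45) = 90)
g(10)*74 + t = (49 + 7*10)*74 + 90 = (49 + 70)*74 + 90 = 119*74 + 90 = 8806 + 90 = 8896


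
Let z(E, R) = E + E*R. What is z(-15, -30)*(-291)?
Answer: -126585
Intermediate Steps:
z(-15, -30)*(-291) = -15*(1 - 30)*(-291) = -15*(-29)*(-291) = 435*(-291) = -126585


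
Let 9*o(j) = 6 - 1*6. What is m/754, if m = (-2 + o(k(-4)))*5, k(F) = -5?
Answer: -5/377 ≈ -0.013263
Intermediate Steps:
o(j) = 0 (o(j) = (6 - 1*6)/9 = (6 - 6)/9 = (1/9)*0 = 0)
m = -10 (m = (-2 + 0)*5 = -2*5 = -10)
m/754 = -10/754 = -10*1/754 = -5/377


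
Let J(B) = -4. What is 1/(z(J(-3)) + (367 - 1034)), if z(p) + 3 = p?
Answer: -1/674 ≈ -0.0014837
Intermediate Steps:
z(p) = -3 + p
1/(z(J(-3)) + (367 - 1034)) = 1/((-3 - 4) + (367 - 1034)) = 1/(-7 - 667) = 1/(-674) = -1/674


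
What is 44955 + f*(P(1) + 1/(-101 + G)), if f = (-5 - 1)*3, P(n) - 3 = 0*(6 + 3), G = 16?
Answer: 3816603/85 ≈ 44901.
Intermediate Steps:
P(n) = 3 (P(n) = 3 + 0*(6 + 3) = 3 + 0*9 = 3 + 0 = 3)
f = -18 (f = -6*3 = -18)
44955 + f*(P(1) + 1/(-101 + G)) = 44955 - 18*(3 + 1/(-101 + 16)) = 44955 - 18*(3 + 1/(-85)) = 44955 - 18*(3 - 1/85) = 44955 - 18*254/85 = 44955 - 4572/85 = 3816603/85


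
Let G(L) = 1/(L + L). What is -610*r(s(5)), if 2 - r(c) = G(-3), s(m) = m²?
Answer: -3965/3 ≈ -1321.7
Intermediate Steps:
G(L) = 1/(2*L)
r(c) = 13/6 (r(c) = 2 - 1/(2*(-3)) = 2 - (-1)/(2*3) = 2 - 1*(-⅙) = 2 + ⅙ = 13/6)
-610*r(s(5)) = -610*13/6 = -3965/3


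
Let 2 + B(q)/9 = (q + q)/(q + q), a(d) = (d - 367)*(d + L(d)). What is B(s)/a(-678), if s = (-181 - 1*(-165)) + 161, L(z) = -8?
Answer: -9/716870 ≈ -1.2555e-5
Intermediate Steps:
a(d) = (-367 + d)*(-8 + d) (a(d) = (d - 367)*(d - 8) = (-367 + d)*(-8 + d))
s = 145 (s = (-181 + 165) + 161 = -16 + 161 = 145)
B(q) = -9 (B(q) = -18 + 9*((q + q)/(q + q)) = -18 + 9*((2*q)/((2*q))) = -18 + 9*((2*q)*(1/(2*q))) = -18 + 9*1 = -18 + 9 = -9)
B(s)/a(-678) = -9/(2936 + (-678)**2 - 375*(-678)) = -9/(2936 + 459684 + 254250) = -9/716870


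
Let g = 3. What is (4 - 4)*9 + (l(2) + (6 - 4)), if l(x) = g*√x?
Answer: 2 + 3*√2 ≈ 6.2426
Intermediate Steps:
l(x) = 3*√x
(4 - 4)*9 + (l(2) + (6 - 4)) = (4 - 4)*9 + (3*√2 + (6 - 4)) = 0*9 + (3*√2 + 2) = 0 + (2 + 3*√2) = 2 + 3*√2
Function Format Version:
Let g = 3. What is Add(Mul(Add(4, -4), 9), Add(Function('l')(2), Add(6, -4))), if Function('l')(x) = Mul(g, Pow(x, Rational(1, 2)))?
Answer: Add(2, Mul(3, Pow(2, Rational(1, 2)))) ≈ 6.2426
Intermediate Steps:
Function('l')(x) = Mul(3, Pow(x, Rational(1, 2)))
Add(Mul(Add(4, -4), 9), Add(Function('l')(2), Add(6, -4))) = Add(Mul(Add(4, -4), 9), Add(Mul(3, Pow(2, Rational(1, 2))), Add(6, -4))) = Add(Mul(0, 9), Add(Mul(3, Pow(2, Rational(1, 2))), 2)) = Add(0, Add(2, Mul(3, Pow(2, Rational(1, 2))))) = Add(2, Mul(3, Pow(2, Rational(1, 2))))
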